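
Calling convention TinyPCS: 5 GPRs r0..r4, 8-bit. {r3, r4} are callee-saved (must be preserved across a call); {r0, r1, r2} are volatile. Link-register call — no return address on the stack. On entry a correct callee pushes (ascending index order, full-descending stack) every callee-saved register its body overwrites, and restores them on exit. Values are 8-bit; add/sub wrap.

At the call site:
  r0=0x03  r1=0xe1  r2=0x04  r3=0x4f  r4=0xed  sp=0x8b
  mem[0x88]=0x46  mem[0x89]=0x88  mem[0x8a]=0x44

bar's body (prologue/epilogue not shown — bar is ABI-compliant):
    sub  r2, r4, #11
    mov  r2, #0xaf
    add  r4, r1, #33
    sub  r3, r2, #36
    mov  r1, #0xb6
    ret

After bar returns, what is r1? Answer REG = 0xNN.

prologue: push r3 → mem[0x8a]=0x4f, sp=0x8a
prologue: push r4 → mem[0x89]=0xed, sp=0x89
body[0] sub  r2, r4, #11 → r2=0xe2
body[1] mov  r2, #0xaf → r2=0xaf
body[2] add  r4, r1, #33 → r4=0x02
body[3] sub  r3, r2, #36 → r3=0x8b
body[4] mov  r1, #0xb6 → r1=0xb6
epilogue: pop r4=0xed, sp=0x8a
epilogue: pop r3=0x4f, sp=0x8b
r1 is caller-saved → body value

REG = 0xb6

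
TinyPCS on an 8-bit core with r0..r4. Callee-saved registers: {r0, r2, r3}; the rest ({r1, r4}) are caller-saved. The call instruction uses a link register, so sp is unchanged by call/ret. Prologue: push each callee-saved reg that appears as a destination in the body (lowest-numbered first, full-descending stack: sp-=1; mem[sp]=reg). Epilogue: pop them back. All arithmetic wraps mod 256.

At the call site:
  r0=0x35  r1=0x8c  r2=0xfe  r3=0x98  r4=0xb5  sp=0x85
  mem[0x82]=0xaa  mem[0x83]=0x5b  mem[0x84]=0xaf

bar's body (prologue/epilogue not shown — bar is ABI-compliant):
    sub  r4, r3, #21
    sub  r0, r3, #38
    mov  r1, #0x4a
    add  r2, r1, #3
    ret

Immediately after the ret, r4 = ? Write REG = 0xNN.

prologue: push r0 → mem[0x84]=0x35, sp=0x84
prologue: push r2 → mem[0x83]=0xfe, sp=0x83
body[0] sub  r4, r3, #21 → r4=0x83
body[1] sub  r0, r3, #38 → r0=0x72
body[2] mov  r1, #0x4a → r1=0x4a
body[3] add  r2, r1, #3 → r2=0x4d
epilogue: pop r2=0xfe, sp=0x84
epilogue: pop r0=0x35, sp=0x85
r4 is caller-saved → body value

REG = 0x83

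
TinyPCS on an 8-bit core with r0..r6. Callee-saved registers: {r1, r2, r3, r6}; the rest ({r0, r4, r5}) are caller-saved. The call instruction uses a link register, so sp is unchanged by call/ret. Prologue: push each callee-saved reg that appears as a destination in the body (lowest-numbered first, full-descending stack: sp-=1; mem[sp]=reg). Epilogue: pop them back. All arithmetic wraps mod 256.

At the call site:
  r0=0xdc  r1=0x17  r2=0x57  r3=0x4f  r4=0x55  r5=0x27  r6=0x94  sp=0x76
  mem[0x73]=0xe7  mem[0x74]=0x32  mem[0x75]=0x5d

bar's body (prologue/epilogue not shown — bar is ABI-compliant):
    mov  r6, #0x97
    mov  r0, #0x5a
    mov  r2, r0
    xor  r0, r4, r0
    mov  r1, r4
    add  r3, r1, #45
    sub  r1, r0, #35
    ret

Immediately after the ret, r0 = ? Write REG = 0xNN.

prologue: push r1 → mem[0x75]=0x17, sp=0x75
prologue: push r2 → mem[0x74]=0x57, sp=0x74
prologue: push r3 → mem[0x73]=0x4f, sp=0x73
prologue: push r6 → mem[0x72]=0x94, sp=0x72
body[0] mov  r6, #0x97 → r6=0x97
body[1] mov  r0, #0x5a → r0=0x5a
body[2] mov  r2, r0 → r2=0x5a
body[3] xor  r0, r4, r0 → r0=0x0f
body[4] mov  r1, r4 → r1=0x55
body[5] add  r3, r1, #45 → r3=0x82
body[6] sub  r1, r0, #35 → r1=0xec
epilogue: pop r6=0x94, sp=0x73
epilogue: pop r3=0x4f, sp=0x74
epilogue: pop r2=0x57, sp=0x75
epilogue: pop r1=0x17, sp=0x76
r0 is caller-saved → body value

REG = 0x0f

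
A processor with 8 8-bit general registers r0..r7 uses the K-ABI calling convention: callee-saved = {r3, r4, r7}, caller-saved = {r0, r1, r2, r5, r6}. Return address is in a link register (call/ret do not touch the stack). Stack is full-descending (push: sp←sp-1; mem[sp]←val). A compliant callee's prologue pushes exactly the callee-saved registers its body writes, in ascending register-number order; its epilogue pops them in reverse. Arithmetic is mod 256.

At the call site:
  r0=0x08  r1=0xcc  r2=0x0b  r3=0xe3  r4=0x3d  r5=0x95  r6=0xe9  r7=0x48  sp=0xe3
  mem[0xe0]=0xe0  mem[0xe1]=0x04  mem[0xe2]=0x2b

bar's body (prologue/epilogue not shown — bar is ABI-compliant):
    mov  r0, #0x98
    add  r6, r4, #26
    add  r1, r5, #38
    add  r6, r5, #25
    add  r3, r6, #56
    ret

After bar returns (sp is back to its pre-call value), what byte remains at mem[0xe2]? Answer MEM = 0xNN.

MEM = 0xe3

prologue: push r3 -> mem[0xe2]=0xe3, sp=0xe2
body[0] mov  r0, #0x98 -> r0=0x98
body[1] add  r6, r4, #26 -> r6=0x57
body[2] add  r1, r5, #38 -> r1=0xbb
body[3] add  r6, r5, #25 -> r6=0xae
body[4] add  r3, r6, #56 -> r3=0xe6
epilogue: pop r3=0xe3, sp=0xe3
prologue pushed ['r3'] at ['0xe2']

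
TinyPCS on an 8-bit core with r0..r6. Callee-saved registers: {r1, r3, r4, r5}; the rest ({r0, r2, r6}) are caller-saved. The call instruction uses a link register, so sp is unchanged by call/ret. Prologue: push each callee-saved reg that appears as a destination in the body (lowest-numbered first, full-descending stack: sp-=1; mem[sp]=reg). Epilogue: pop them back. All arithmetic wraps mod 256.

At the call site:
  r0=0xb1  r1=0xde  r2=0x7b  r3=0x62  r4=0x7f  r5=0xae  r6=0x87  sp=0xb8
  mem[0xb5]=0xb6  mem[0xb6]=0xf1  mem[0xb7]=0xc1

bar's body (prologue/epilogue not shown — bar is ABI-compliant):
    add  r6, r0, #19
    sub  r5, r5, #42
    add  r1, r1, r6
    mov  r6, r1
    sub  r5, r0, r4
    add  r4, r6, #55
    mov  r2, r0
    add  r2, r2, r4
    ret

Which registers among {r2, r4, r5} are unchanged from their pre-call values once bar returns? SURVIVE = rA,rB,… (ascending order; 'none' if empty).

SURVIVE = r4,r5

prologue: push r1 → mem[0xb7]=0xde, sp=0xb7
prologue: push r4 → mem[0xb6]=0x7f, sp=0xb6
prologue: push r5 → mem[0xb5]=0xae, sp=0xb5
body[0] add  r6, r0, #19 → r6=0xc4
body[1] sub  r5, r5, #42 → r5=0x84
body[2] add  r1, r1, r6 → r1=0xa2
body[3] mov  r6, r1 → r6=0xa2
body[4] sub  r5, r0, r4 → r5=0x32
body[5] add  r4, r6, #55 → r4=0xd9
body[6] mov  r2, r0 → r2=0xb1
body[7] add  r2, r2, r4 → r2=0x8a
epilogue: pop r5=0xae, sp=0xb6
epilogue: pop r4=0x7f, sp=0xb7
epilogue: pop r1=0xde, sp=0xb8
r2: caller-saved, written=True
r4: callee-saved, written=True
r5: callee-saved, written=True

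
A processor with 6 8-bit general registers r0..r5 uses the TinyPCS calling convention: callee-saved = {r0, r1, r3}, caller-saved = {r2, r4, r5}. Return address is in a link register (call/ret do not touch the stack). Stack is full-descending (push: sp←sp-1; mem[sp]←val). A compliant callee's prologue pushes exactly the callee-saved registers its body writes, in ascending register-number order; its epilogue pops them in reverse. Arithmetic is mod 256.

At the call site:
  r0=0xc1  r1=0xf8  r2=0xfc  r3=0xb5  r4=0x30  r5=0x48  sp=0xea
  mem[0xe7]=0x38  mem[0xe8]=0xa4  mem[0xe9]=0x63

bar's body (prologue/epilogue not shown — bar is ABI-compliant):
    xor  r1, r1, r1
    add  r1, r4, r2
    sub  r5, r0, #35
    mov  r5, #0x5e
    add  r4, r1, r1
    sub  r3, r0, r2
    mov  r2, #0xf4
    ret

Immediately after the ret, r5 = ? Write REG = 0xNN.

prologue: push r1 → mem[0xe9]=0xf8, sp=0xe9
prologue: push r3 → mem[0xe8]=0xb5, sp=0xe8
body[0] xor  r1, r1, r1 → r1=0x00
body[1] add  r1, r4, r2 → r1=0x2c
body[2] sub  r5, r0, #35 → r5=0x9e
body[3] mov  r5, #0x5e → r5=0x5e
body[4] add  r4, r1, r1 → r4=0x58
body[5] sub  r3, r0, r2 → r3=0xc5
body[6] mov  r2, #0xf4 → r2=0xf4
epilogue: pop r3=0xb5, sp=0xe9
epilogue: pop r1=0xf8, sp=0xea
r5 is caller-saved → body value

REG = 0x5e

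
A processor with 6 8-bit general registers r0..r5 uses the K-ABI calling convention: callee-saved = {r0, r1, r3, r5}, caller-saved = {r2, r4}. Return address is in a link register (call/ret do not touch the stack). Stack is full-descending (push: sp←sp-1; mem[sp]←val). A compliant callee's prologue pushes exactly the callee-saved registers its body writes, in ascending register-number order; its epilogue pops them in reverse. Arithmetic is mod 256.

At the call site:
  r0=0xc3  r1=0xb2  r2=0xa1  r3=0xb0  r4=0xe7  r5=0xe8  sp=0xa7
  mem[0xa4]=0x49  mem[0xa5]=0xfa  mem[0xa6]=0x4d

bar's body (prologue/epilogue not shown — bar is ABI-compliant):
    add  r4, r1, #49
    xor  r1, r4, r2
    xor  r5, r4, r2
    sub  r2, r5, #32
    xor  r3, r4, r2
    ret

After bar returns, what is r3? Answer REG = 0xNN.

prologue: push r1 -> mem[0xa6]=0xb2, sp=0xa6
prologue: push r3 -> mem[0xa5]=0xb0, sp=0xa5
prologue: push r5 -> mem[0xa4]=0xe8, sp=0xa4
body[0] add  r4, r1, #49 -> r4=0xe3
body[1] xor  r1, r4, r2 -> r1=0x42
body[2] xor  r5, r4, r2 -> r5=0x42
body[3] sub  r2, r5, #32 -> r2=0x22
body[4] xor  r3, r4, r2 -> r3=0xc1
epilogue: pop r5=0xe8, sp=0xa5
epilogue: pop r3=0xb0, sp=0xa6
epilogue: pop r1=0xb2, sp=0xa7
r3 is callee-saved -> restored

REG = 0xb0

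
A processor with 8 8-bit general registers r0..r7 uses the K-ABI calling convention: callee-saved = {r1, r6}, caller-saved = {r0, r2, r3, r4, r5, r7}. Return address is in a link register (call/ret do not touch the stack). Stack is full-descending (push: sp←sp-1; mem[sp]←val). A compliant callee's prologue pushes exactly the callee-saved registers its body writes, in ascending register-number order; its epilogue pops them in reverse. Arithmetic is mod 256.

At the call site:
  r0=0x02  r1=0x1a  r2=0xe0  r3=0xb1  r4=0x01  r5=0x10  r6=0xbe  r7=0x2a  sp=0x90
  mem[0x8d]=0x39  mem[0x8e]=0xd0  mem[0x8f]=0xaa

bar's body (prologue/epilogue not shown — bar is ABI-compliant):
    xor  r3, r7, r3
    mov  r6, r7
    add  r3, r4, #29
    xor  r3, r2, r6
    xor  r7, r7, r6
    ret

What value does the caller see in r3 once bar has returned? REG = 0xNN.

prologue: push r6 -> mem[0x8f]=0xbe, sp=0x8f
body[0] xor  r3, r7, r3 -> r3=0x9b
body[1] mov  r6, r7 -> r6=0x2a
body[2] add  r3, r4, #29 -> r3=0x1e
body[3] xor  r3, r2, r6 -> r3=0xca
body[4] xor  r7, r7, r6 -> r7=0x00
epilogue: pop r6=0xbe, sp=0x90
r3 is caller-saved -> body value

REG = 0xca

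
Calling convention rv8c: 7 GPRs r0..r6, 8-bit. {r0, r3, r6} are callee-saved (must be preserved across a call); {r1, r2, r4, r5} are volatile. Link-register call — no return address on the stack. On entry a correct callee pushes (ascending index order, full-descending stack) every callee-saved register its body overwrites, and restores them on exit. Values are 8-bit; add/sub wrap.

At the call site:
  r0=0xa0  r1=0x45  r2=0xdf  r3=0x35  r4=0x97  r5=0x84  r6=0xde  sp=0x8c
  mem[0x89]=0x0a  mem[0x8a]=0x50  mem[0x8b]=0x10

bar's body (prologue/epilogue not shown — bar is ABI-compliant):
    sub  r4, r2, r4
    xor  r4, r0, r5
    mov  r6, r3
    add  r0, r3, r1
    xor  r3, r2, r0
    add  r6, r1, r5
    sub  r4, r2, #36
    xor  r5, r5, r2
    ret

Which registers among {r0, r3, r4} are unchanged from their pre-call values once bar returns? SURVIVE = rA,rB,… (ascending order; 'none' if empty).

SURVIVE = r0,r3

prologue: push r0 → mem[0x8b]=0xa0, sp=0x8b
prologue: push r3 → mem[0x8a]=0x35, sp=0x8a
prologue: push r6 → mem[0x89]=0xde, sp=0x89
body[0] sub  r4, r2, r4 → r4=0x48
body[1] xor  r4, r0, r5 → r4=0x24
body[2] mov  r6, r3 → r6=0x35
body[3] add  r0, r3, r1 → r0=0x7a
body[4] xor  r3, r2, r0 → r3=0xa5
body[5] add  r6, r1, r5 → r6=0xc9
body[6] sub  r4, r2, #36 → r4=0xbb
body[7] xor  r5, r5, r2 → r5=0x5b
epilogue: pop r6=0xde, sp=0x8a
epilogue: pop r3=0x35, sp=0x8b
epilogue: pop r0=0xa0, sp=0x8c
r0: callee-saved, written=True
r3: callee-saved, written=True
r4: caller-saved, written=True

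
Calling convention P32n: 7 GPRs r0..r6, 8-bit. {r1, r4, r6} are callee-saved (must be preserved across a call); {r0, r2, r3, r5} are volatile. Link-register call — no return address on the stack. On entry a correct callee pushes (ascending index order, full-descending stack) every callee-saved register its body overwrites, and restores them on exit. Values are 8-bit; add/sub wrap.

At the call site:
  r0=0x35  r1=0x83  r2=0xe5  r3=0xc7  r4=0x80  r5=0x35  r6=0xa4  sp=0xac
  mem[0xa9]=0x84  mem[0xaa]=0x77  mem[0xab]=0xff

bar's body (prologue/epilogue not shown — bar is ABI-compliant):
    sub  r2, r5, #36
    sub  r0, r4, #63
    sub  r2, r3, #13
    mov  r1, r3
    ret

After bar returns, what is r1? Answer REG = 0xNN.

REG = 0x83

prologue: push r1 → mem[0xab]=0x83, sp=0xab
body[0] sub  r2, r5, #36 → r2=0x11
body[1] sub  r0, r4, #63 → r0=0x41
body[2] sub  r2, r3, #13 → r2=0xba
body[3] mov  r1, r3 → r1=0xc7
epilogue: pop r1=0x83, sp=0xac
r1 is callee-saved → restored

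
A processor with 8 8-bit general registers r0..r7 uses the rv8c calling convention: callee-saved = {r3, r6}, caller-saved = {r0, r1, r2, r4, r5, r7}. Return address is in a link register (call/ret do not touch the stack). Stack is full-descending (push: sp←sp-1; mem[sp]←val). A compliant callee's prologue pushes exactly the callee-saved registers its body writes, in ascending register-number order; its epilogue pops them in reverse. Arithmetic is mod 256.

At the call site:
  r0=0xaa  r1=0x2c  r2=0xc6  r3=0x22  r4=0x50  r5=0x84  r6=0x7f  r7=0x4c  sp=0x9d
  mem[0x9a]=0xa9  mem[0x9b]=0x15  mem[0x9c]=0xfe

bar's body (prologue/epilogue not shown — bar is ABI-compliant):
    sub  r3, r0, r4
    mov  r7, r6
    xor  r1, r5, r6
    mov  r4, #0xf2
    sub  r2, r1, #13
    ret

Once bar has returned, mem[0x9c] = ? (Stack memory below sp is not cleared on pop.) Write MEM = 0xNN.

prologue: push r3 → mem[0x9c]=0x22, sp=0x9c
body[0] sub  r3, r0, r4 → r3=0x5a
body[1] mov  r7, r6 → r7=0x7f
body[2] xor  r1, r5, r6 → r1=0xfb
body[3] mov  r4, #0xf2 → r4=0xf2
body[4] sub  r2, r1, #13 → r2=0xee
epilogue: pop r3=0x22, sp=0x9d
prologue pushed ['r3'] at ['0x9c']

MEM = 0x22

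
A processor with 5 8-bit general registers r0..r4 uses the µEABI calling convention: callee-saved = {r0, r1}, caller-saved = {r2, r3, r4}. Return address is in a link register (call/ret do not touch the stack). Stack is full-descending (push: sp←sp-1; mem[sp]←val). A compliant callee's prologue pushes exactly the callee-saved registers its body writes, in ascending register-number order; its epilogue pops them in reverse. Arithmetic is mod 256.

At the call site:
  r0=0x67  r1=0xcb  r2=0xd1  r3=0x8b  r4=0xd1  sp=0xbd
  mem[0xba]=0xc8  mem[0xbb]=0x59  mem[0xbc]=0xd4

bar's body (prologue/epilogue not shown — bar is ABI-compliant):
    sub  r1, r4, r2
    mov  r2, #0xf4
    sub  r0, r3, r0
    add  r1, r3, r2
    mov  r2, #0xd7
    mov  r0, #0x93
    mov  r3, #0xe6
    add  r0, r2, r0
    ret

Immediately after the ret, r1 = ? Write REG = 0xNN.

prologue: push r0 -> mem[0xbc]=0x67, sp=0xbc
prologue: push r1 -> mem[0xbb]=0xcb, sp=0xbb
body[0] sub  r1, r4, r2 -> r1=0x00
body[1] mov  r2, #0xf4 -> r2=0xf4
body[2] sub  r0, r3, r0 -> r0=0x24
body[3] add  r1, r3, r2 -> r1=0x7f
body[4] mov  r2, #0xd7 -> r2=0xd7
body[5] mov  r0, #0x93 -> r0=0x93
body[6] mov  r3, #0xe6 -> r3=0xe6
body[7] add  r0, r2, r0 -> r0=0x6a
epilogue: pop r1=0xcb, sp=0xbc
epilogue: pop r0=0x67, sp=0xbd
r1 is callee-saved -> restored

REG = 0xcb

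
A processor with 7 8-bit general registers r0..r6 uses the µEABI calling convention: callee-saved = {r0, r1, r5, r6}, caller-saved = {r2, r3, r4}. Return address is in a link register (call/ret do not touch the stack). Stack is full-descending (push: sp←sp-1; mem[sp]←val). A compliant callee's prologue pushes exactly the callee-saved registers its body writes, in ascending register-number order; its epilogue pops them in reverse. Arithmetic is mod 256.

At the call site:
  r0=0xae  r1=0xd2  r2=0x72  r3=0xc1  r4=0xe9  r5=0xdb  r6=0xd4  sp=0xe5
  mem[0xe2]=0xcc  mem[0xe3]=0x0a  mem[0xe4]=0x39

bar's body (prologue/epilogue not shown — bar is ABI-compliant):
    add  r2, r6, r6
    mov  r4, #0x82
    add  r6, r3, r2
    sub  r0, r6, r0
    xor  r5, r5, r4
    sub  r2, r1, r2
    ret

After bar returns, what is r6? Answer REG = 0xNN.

prologue: push r0 → mem[0xe4]=0xae, sp=0xe4
prologue: push r5 → mem[0xe3]=0xdb, sp=0xe3
prologue: push r6 → mem[0xe2]=0xd4, sp=0xe2
body[0] add  r2, r6, r6 → r2=0xa8
body[1] mov  r4, #0x82 → r4=0x82
body[2] add  r6, r3, r2 → r6=0x69
body[3] sub  r0, r6, r0 → r0=0xbb
body[4] xor  r5, r5, r4 → r5=0x59
body[5] sub  r2, r1, r2 → r2=0x2a
epilogue: pop r6=0xd4, sp=0xe3
epilogue: pop r5=0xdb, sp=0xe4
epilogue: pop r0=0xae, sp=0xe5
r6 is callee-saved → restored

REG = 0xd4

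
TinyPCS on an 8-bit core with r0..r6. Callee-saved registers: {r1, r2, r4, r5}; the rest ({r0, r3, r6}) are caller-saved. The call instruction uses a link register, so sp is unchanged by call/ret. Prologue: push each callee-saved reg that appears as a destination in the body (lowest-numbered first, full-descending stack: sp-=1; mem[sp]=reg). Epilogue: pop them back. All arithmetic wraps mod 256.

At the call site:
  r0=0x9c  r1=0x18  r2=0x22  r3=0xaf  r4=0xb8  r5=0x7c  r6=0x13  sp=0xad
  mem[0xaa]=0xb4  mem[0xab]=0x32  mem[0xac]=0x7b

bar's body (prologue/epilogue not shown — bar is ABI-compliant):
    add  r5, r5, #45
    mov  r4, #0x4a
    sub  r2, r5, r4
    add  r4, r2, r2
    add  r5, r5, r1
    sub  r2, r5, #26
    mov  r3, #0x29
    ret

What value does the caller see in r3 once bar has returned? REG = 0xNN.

REG = 0x29

prologue: push r2 → mem[0xac]=0x22, sp=0xac
prologue: push r4 → mem[0xab]=0xb8, sp=0xab
prologue: push r5 → mem[0xaa]=0x7c, sp=0xaa
body[0] add  r5, r5, #45 → r5=0xa9
body[1] mov  r4, #0x4a → r4=0x4a
body[2] sub  r2, r5, r4 → r2=0x5f
body[3] add  r4, r2, r2 → r4=0xbe
body[4] add  r5, r5, r1 → r5=0xc1
body[5] sub  r2, r5, #26 → r2=0xa7
body[6] mov  r3, #0x29 → r3=0x29
epilogue: pop r5=0x7c, sp=0xab
epilogue: pop r4=0xb8, sp=0xac
epilogue: pop r2=0x22, sp=0xad
r3 is caller-saved → body value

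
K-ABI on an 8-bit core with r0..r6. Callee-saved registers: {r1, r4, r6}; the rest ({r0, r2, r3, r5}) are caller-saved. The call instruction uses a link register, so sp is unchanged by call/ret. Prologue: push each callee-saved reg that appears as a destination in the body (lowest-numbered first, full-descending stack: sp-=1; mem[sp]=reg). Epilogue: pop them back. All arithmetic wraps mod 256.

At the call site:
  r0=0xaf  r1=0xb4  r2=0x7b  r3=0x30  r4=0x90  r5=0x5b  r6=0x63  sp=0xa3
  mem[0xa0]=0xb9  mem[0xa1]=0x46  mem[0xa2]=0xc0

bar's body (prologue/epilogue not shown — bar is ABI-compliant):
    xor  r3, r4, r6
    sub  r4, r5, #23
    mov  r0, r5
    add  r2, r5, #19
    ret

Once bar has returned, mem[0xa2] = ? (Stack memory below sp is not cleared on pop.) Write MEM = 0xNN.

MEM = 0x90

prologue: push r4 -> mem[0xa2]=0x90, sp=0xa2
body[0] xor  r3, r4, r6 -> r3=0xf3
body[1] sub  r4, r5, #23 -> r4=0x44
body[2] mov  r0, r5 -> r0=0x5b
body[3] add  r2, r5, #19 -> r2=0x6e
epilogue: pop r4=0x90, sp=0xa3
prologue pushed ['r4'] at ['0xa2']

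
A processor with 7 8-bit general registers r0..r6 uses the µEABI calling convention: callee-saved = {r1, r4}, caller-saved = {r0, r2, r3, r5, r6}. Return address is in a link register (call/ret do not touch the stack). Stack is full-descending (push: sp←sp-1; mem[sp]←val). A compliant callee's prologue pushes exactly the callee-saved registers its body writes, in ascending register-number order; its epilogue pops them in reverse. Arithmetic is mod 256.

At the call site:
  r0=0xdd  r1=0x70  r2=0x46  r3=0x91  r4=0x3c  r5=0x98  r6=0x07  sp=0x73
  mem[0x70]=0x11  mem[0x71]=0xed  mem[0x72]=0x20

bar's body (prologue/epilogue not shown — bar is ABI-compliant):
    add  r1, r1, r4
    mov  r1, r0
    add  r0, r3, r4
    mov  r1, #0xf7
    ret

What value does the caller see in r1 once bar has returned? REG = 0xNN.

REG = 0x70

prologue: push r1 → mem[0x72]=0x70, sp=0x72
body[0] add  r1, r1, r4 → r1=0xac
body[1] mov  r1, r0 → r1=0xdd
body[2] add  r0, r3, r4 → r0=0xcd
body[3] mov  r1, #0xf7 → r1=0xf7
epilogue: pop r1=0x70, sp=0x73
r1 is callee-saved → restored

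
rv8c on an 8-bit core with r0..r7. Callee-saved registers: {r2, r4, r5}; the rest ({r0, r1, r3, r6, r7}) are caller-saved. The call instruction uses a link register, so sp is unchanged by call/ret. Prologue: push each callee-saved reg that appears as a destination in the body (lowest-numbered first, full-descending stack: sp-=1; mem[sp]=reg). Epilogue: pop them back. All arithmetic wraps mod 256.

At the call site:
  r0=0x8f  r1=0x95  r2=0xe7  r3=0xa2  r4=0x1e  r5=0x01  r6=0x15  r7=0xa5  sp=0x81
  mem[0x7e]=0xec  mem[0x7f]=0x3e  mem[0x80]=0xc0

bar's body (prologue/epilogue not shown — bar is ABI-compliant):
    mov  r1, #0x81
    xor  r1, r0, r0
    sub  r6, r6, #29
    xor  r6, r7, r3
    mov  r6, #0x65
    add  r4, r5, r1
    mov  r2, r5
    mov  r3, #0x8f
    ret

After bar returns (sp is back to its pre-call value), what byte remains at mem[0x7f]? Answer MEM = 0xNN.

prologue: push r2 -> mem[0x80]=0xe7, sp=0x80
prologue: push r4 -> mem[0x7f]=0x1e, sp=0x7f
body[0] mov  r1, #0x81 -> r1=0x81
body[1] xor  r1, r0, r0 -> r1=0x00
body[2] sub  r6, r6, #29 -> r6=0xf8
body[3] xor  r6, r7, r3 -> r6=0x07
body[4] mov  r6, #0x65 -> r6=0x65
body[5] add  r4, r5, r1 -> r4=0x01
body[6] mov  r2, r5 -> r2=0x01
body[7] mov  r3, #0x8f -> r3=0x8f
epilogue: pop r4=0x1e, sp=0x80
epilogue: pop r2=0xe7, sp=0x81
prologue pushed ['r2', 'r4'] at ['0x80', '0x7f']

MEM = 0x1e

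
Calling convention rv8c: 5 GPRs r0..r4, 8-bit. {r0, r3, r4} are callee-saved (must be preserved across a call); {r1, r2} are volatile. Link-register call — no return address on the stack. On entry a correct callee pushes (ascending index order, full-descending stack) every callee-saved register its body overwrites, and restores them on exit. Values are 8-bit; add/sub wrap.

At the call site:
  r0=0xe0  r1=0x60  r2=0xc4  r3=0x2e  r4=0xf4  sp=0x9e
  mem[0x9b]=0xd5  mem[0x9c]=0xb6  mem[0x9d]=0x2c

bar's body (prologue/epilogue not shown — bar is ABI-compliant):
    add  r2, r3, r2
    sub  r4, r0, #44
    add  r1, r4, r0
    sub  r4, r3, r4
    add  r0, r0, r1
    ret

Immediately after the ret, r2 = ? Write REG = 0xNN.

REG = 0xf2

prologue: push r0 → mem[0x9d]=0xe0, sp=0x9d
prologue: push r4 → mem[0x9c]=0xf4, sp=0x9c
body[0] add  r2, r3, r2 → r2=0xf2
body[1] sub  r4, r0, #44 → r4=0xb4
body[2] add  r1, r4, r0 → r1=0x94
body[3] sub  r4, r3, r4 → r4=0x7a
body[4] add  r0, r0, r1 → r0=0x74
epilogue: pop r4=0xf4, sp=0x9d
epilogue: pop r0=0xe0, sp=0x9e
r2 is caller-saved → body value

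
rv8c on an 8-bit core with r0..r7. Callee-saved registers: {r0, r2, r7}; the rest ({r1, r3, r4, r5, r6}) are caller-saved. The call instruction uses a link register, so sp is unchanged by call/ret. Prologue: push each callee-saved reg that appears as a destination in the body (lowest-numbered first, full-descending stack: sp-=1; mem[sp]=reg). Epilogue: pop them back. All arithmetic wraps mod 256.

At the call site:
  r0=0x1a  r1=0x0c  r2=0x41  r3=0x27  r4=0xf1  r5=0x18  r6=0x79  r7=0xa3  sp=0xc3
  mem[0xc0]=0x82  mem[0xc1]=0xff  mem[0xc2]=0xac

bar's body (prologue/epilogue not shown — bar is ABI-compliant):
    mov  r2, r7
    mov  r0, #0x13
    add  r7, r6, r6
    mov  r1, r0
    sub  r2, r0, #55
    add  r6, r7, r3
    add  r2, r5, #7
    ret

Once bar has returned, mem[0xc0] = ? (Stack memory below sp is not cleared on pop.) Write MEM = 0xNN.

MEM = 0xa3

prologue: push r0 -> mem[0xc2]=0x1a, sp=0xc2
prologue: push r2 -> mem[0xc1]=0x41, sp=0xc1
prologue: push r7 -> mem[0xc0]=0xa3, sp=0xc0
body[0] mov  r2, r7 -> r2=0xa3
body[1] mov  r0, #0x13 -> r0=0x13
body[2] add  r7, r6, r6 -> r7=0xf2
body[3] mov  r1, r0 -> r1=0x13
body[4] sub  r2, r0, #55 -> r2=0xdc
body[5] add  r6, r7, r3 -> r6=0x19
body[6] add  r2, r5, #7 -> r2=0x1f
epilogue: pop r7=0xa3, sp=0xc1
epilogue: pop r2=0x41, sp=0xc2
epilogue: pop r0=0x1a, sp=0xc3
prologue pushed ['r0', 'r2', 'r7'] at ['0xc2', '0xc1', '0xc0']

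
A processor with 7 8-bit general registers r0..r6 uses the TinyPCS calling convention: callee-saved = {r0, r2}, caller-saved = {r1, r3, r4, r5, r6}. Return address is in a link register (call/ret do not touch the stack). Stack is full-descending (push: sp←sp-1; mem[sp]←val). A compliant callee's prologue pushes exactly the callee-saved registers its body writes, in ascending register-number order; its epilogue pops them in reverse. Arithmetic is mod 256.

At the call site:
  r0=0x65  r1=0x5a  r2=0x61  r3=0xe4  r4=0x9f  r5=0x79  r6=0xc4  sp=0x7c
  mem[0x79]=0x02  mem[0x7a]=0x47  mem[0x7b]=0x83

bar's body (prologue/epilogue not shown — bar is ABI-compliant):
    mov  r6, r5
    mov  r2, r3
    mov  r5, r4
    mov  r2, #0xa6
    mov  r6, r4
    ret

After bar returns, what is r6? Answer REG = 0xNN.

prologue: push r2 -> mem[0x7b]=0x61, sp=0x7b
body[0] mov  r6, r5 -> r6=0x79
body[1] mov  r2, r3 -> r2=0xe4
body[2] mov  r5, r4 -> r5=0x9f
body[3] mov  r2, #0xa6 -> r2=0xa6
body[4] mov  r6, r4 -> r6=0x9f
epilogue: pop r2=0x61, sp=0x7c
r6 is caller-saved -> body value

REG = 0x9f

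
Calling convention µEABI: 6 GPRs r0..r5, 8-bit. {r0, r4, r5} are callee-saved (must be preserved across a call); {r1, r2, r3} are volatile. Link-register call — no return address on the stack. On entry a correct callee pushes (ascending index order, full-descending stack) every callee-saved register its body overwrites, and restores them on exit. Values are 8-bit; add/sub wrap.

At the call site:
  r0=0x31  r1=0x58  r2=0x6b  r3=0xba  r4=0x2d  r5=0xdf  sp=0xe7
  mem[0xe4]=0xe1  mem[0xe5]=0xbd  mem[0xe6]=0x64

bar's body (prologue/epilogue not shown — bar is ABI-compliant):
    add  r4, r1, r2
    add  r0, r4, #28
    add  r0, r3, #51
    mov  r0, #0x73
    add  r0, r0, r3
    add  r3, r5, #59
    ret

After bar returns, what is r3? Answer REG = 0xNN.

REG = 0x1a

prologue: push r0 → mem[0xe6]=0x31, sp=0xe6
prologue: push r4 → mem[0xe5]=0x2d, sp=0xe5
body[0] add  r4, r1, r2 → r4=0xc3
body[1] add  r0, r4, #28 → r0=0xdf
body[2] add  r0, r3, #51 → r0=0xed
body[3] mov  r0, #0x73 → r0=0x73
body[4] add  r0, r0, r3 → r0=0x2d
body[5] add  r3, r5, #59 → r3=0x1a
epilogue: pop r4=0x2d, sp=0xe6
epilogue: pop r0=0x31, sp=0xe7
r3 is caller-saved → body value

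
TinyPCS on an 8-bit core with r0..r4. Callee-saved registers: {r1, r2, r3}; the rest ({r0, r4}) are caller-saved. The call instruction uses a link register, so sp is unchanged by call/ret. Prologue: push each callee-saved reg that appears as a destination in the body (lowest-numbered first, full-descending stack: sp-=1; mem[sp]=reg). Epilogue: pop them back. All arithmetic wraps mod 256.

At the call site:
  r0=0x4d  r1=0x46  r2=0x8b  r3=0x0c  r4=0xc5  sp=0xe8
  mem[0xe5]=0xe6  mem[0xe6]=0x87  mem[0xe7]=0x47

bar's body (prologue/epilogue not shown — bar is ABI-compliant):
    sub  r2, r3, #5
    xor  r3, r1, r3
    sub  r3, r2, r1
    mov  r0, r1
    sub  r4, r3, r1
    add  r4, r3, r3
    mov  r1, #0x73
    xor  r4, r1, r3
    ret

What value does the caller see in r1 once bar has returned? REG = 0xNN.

REG = 0x46

prologue: push r1 → mem[0xe7]=0x46, sp=0xe7
prologue: push r2 → mem[0xe6]=0x8b, sp=0xe6
prologue: push r3 → mem[0xe5]=0x0c, sp=0xe5
body[0] sub  r2, r3, #5 → r2=0x07
body[1] xor  r3, r1, r3 → r3=0x4a
body[2] sub  r3, r2, r1 → r3=0xc1
body[3] mov  r0, r1 → r0=0x46
body[4] sub  r4, r3, r1 → r4=0x7b
body[5] add  r4, r3, r3 → r4=0x82
body[6] mov  r1, #0x73 → r1=0x73
body[7] xor  r4, r1, r3 → r4=0xb2
epilogue: pop r3=0x0c, sp=0xe6
epilogue: pop r2=0x8b, sp=0xe7
epilogue: pop r1=0x46, sp=0xe8
r1 is callee-saved → restored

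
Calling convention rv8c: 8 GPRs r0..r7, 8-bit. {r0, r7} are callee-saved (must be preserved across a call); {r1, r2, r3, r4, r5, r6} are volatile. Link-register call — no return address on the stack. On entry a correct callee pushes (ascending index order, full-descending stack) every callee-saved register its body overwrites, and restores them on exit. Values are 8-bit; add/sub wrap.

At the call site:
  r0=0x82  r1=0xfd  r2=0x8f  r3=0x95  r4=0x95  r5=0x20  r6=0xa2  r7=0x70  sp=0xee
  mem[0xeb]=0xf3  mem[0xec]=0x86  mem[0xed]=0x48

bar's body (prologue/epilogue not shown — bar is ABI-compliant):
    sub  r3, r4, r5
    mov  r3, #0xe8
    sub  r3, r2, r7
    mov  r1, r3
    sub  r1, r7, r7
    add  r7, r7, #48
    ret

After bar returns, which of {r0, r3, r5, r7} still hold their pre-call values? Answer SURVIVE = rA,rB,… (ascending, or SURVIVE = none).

SURVIVE = r0,r5,r7

prologue: push r7 → mem[0xed]=0x70, sp=0xed
body[0] sub  r3, r4, r5 → r3=0x75
body[1] mov  r3, #0xe8 → r3=0xe8
body[2] sub  r3, r2, r7 → r3=0x1f
body[3] mov  r1, r3 → r1=0x1f
body[4] sub  r1, r7, r7 → r1=0x00
body[5] add  r7, r7, #48 → r7=0xa0
epilogue: pop r7=0x70, sp=0xee
r0: callee-saved, written=False
r3: caller-saved, written=True
r5: caller-saved, written=False
r7: callee-saved, written=True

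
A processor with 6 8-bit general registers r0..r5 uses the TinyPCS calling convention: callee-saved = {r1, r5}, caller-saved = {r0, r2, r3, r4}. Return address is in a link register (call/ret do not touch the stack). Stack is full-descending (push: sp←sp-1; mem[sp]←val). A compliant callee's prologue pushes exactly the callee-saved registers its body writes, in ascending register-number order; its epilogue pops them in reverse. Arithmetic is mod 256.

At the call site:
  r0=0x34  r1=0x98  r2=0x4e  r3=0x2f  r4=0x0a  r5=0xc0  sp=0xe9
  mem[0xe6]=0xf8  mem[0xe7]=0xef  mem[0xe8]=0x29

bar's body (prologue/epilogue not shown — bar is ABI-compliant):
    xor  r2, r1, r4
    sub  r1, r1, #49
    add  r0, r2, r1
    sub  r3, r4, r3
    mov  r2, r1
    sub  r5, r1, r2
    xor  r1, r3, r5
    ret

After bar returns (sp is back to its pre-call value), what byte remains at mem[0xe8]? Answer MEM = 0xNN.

MEM = 0x98

prologue: push r1 → mem[0xe8]=0x98, sp=0xe8
prologue: push r5 → mem[0xe7]=0xc0, sp=0xe7
body[0] xor  r2, r1, r4 → r2=0x92
body[1] sub  r1, r1, #49 → r1=0x67
body[2] add  r0, r2, r1 → r0=0xf9
body[3] sub  r3, r4, r3 → r3=0xdb
body[4] mov  r2, r1 → r2=0x67
body[5] sub  r5, r1, r2 → r5=0x00
body[6] xor  r1, r3, r5 → r1=0xdb
epilogue: pop r5=0xc0, sp=0xe8
epilogue: pop r1=0x98, sp=0xe9
prologue pushed ['r1', 'r5'] at ['0xe8', '0xe7']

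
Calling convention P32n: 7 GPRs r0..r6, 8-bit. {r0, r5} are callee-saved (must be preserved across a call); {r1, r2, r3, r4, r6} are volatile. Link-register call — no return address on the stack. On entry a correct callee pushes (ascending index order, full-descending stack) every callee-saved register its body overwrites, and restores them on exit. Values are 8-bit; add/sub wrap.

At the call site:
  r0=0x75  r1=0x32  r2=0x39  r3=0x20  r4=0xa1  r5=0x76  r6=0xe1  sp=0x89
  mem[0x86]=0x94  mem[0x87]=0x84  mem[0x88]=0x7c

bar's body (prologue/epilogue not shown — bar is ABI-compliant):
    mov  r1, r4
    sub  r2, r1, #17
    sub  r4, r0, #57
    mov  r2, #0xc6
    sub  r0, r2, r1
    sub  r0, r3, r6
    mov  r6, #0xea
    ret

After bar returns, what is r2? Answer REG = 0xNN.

prologue: push r0 -> mem[0x88]=0x75, sp=0x88
body[0] mov  r1, r4 -> r1=0xa1
body[1] sub  r2, r1, #17 -> r2=0x90
body[2] sub  r4, r0, #57 -> r4=0x3c
body[3] mov  r2, #0xc6 -> r2=0xc6
body[4] sub  r0, r2, r1 -> r0=0x25
body[5] sub  r0, r3, r6 -> r0=0x3f
body[6] mov  r6, #0xea -> r6=0xea
epilogue: pop r0=0x75, sp=0x89
r2 is caller-saved -> body value

REG = 0xc6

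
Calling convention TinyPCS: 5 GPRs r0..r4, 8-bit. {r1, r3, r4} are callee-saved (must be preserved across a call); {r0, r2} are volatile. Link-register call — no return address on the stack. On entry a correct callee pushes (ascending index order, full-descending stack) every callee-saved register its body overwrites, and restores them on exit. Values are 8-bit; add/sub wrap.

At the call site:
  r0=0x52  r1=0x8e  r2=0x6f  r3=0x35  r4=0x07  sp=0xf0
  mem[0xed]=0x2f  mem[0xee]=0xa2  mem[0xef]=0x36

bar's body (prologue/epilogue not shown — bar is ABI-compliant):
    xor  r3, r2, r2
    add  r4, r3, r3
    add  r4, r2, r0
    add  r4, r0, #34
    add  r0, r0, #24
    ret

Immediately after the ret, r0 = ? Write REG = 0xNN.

prologue: push r3 → mem[0xef]=0x35, sp=0xef
prologue: push r4 → mem[0xee]=0x07, sp=0xee
body[0] xor  r3, r2, r2 → r3=0x00
body[1] add  r4, r3, r3 → r4=0x00
body[2] add  r4, r2, r0 → r4=0xc1
body[3] add  r4, r0, #34 → r4=0x74
body[4] add  r0, r0, #24 → r0=0x6a
epilogue: pop r4=0x07, sp=0xef
epilogue: pop r3=0x35, sp=0xf0
r0 is caller-saved → body value

REG = 0x6a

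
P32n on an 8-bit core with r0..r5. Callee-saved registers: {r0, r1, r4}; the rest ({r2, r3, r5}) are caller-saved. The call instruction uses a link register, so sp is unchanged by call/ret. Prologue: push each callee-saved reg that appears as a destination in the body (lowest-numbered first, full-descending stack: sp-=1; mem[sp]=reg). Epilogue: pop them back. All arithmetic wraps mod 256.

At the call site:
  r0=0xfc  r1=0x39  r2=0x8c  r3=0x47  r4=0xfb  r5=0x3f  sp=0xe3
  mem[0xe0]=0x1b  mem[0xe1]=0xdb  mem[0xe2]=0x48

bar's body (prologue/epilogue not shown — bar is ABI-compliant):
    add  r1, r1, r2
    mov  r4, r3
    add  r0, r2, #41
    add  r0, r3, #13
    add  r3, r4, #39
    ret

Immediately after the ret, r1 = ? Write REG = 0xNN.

prologue: push r0 -> mem[0xe2]=0xfc, sp=0xe2
prologue: push r1 -> mem[0xe1]=0x39, sp=0xe1
prologue: push r4 -> mem[0xe0]=0xfb, sp=0xe0
body[0] add  r1, r1, r2 -> r1=0xc5
body[1] mov  r4, r3 -> r4=0x47
body[2] add  r0, r2, #41 -> r0=0xb5
body[3] add  r0, r3, #13 -> r0=0x54
body[4] add  r3, r4, #39 -> r3=0x6e
epilogue: pop r4=0xfb, sp=0xe1
epilogue: pop r1=0x39, sp=0xe2
epilogue: pop r0=0xfc, sp=0xe3
r1 is callee-saved -> restored

REG = 0x39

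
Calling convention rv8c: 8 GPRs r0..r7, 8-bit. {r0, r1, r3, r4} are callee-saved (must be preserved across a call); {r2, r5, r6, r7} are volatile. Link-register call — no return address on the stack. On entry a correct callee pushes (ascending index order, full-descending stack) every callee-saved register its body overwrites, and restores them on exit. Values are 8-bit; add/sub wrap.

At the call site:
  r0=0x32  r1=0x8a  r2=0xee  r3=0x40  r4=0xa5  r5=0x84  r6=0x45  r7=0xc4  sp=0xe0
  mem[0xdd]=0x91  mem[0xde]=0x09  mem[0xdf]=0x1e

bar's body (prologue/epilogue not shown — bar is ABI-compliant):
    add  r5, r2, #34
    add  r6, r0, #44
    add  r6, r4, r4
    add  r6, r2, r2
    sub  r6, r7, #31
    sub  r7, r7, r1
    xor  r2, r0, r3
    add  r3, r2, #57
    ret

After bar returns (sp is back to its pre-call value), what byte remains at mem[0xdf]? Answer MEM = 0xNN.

MEM = 0x40

prologue: push r3 -> mem[0xdf]=0x40, sp=0xdf
body[0] add  r5, r2, #34 -> r5=0x10
body[1] add  r6, r0, #44 -> r6=0x5e
body[2] add  r6, r4, r4 -> r6=0x4a
body[3] add  r6, r2, r2 -> r6=0xdc
body[4] sub  r6, r7, #31 -> r6=0xa5
body[5] sub  r7, r7, r1 -> r7=0x3a
body[6] xor  r2, r0, r3 -> r2=0x72
body[7] add  r3, r2, #57 -> r3=0xab
epilogue: pop r3=0x40, sp=0xe0
prologue pushed ['r3'] at ['0xdf']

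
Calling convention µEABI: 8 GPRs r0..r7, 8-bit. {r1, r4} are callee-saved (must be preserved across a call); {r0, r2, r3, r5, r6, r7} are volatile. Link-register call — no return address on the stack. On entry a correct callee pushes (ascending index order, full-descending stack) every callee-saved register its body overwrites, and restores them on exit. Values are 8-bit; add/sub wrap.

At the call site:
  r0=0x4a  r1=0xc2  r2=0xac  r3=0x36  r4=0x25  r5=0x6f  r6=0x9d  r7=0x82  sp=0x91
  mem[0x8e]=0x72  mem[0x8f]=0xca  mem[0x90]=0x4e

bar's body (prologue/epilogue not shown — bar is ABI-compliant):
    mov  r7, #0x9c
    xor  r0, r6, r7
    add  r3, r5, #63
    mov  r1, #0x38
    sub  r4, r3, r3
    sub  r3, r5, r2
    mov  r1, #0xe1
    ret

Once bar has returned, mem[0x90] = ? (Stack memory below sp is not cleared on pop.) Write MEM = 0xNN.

MEM = 0xc2

prologue: push r1 -> mem[0x90]=0xc2, sp=0x90
prologue: push r4 -> mem[0x8f]=0x25, sp=0x8f
body[0] mov  r7, #0x9c -> r7=0x9c
body[1] xor  r0, r6, r7 -> r0=0x01
body[2] add  r3, r5, #63 -> r3=0xae
body[3] mov  r1, #0x38 -> r1=0x38
body[4] sub  r4, r3, r3 -> r4=0x00
body[5] sub  r3, r5, r2 -> r3=0xc3
body[6] mov  r1, #0xe1 -> r1=0xe1
epilogue: pop r4=0x25, sp=0x90
epilogue: pop r1=0xc2, sp=0x91
prologue pushed ['r1', 'r4'] at ['0x90', '0x8f']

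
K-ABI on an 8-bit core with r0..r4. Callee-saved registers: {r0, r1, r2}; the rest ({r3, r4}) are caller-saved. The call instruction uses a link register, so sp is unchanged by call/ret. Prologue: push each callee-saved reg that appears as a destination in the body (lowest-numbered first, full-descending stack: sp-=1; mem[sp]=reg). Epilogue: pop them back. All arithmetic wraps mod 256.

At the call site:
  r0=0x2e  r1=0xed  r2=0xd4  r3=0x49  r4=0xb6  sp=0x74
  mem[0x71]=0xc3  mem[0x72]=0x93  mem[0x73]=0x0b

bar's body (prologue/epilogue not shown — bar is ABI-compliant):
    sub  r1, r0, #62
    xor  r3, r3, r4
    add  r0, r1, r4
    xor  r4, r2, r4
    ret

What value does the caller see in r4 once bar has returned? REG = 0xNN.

REG = 0x62

prologue: push r0 → mem[0x73]=0x2e, sp=0x73
prologue: push r1 → mem[0x72]=0xed, sp=0x72
body[0] sub  r1, r0, #62 → r1=0xf0
body[1] xor  r3, r3, r4 → r3=0xff
body[2] add  r0, r1, r4 → r0=0xa6
body[3] xor  r4, r2, r4 → r4=0x62
epilogue: pop r1=0xed, sp=0x73
epilogue: pop r0=0x2e, sp=0x74
r4 is caller-saved → body value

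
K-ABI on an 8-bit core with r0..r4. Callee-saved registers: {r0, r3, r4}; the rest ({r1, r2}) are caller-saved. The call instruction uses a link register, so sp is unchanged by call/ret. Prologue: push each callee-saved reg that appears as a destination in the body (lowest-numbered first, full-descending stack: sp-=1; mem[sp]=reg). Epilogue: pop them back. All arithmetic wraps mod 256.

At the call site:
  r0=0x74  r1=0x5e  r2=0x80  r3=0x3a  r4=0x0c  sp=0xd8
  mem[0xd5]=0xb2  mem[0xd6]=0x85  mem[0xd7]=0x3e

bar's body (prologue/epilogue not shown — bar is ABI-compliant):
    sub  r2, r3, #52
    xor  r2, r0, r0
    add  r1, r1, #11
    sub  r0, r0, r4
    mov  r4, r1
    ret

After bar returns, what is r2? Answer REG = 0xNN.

REG = 0x00

prologue: push r0 → mem[0xd7]=0x74, sp=0xd7
prologue: push r4 → mem[0xd6]=0x0c, sp=0xd6
body[0] sub  r2, r3, #52 → r2=0x06
body[1] xor  r2, r0, r0 → r2=0x00
body[2] add  r1, r1, #11 → r1=0x69
body[3] sub  r0, r0, r4 → r0=0x68
body[4] mov  r4, r1 → r4=0x69
epilogue: pop r4=0x0c, sp=0xd7
epilogue: pop r0=0x74, sp=0xd8
r2 is caller-saved → body value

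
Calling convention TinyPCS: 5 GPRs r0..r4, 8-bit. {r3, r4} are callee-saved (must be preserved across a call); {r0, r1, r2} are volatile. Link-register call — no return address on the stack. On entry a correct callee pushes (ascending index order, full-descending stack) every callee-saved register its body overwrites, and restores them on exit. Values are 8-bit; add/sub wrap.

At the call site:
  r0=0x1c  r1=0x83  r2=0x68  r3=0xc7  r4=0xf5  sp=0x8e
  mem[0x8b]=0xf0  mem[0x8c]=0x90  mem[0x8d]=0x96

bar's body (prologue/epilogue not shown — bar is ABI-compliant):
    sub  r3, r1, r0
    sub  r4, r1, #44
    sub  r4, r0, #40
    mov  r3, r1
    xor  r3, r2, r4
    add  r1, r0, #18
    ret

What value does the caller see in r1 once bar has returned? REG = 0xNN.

REG = 0x2e

prologue: push r3 -> mem[0x8d]=0xc7, sp=0x8d
prologue: push r4 -> mem[0x8c]=0xf5, sp=0x8c
body[0] sub  r3, r1, r0 -> r3=0x67
body[1] sub  r4, r1, #44 -> r4=0x57
body[2] sub  r4, r0, #40 -> r4=0xf4
body[3] mov  r3, r1 -> r3=0x83
body[4] xor  r3, r2, r4 -> r3=0x9c
body[5] add  r1, r0, #18 -> r1=0x2e
epilogue: pop r4=0xf5, sp=0x8d
epilogue: pop r3=0xc7, sp=0x8e
r1 is caller-saved -> body value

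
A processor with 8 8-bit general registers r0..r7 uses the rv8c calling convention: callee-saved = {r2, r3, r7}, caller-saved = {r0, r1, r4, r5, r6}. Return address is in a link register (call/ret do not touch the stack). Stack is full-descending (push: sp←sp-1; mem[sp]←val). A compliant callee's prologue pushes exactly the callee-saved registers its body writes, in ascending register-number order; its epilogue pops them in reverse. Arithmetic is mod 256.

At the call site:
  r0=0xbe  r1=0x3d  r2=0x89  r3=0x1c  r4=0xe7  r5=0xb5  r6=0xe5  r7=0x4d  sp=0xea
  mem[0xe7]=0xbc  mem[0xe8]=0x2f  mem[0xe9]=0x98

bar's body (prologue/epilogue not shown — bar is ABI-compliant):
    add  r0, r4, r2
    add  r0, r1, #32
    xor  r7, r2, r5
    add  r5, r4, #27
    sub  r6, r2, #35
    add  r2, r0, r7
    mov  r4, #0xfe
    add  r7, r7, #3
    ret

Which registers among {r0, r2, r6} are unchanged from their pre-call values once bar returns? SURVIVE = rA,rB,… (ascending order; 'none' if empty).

prologue: push r2 → mem[0xe9]=0x89, sp=0xe9
prologue: push r7 → mem[0xe8]=0x4d, sp=0xe8
body[0] add  r0, r4, r2 → r0=0x70
body[1] add  r0, r1, #32 → r0=0x5d
body[2] xor  r7, r2, r5 → r7=0x3c
body[3] add  r5, r4, #27 → r5=0x02
body[4] sub  r6, r2, #35 → r6=0x66
body[5] add  r2, r0, r7 → r2=0x99
body[6] mov  r4, #0xfe → r4=0xfe
body[7] add  r7, r7, #3 → r7=0x3f
epilogue: pop r7=0x4d, sp=0xe9
epilogue: pop r2=0x89, sp=0xea
r0: caller-saved, written=True
r2: callee-saved, written=True
r6: caller-saved, written=True

SURVIVE = r2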